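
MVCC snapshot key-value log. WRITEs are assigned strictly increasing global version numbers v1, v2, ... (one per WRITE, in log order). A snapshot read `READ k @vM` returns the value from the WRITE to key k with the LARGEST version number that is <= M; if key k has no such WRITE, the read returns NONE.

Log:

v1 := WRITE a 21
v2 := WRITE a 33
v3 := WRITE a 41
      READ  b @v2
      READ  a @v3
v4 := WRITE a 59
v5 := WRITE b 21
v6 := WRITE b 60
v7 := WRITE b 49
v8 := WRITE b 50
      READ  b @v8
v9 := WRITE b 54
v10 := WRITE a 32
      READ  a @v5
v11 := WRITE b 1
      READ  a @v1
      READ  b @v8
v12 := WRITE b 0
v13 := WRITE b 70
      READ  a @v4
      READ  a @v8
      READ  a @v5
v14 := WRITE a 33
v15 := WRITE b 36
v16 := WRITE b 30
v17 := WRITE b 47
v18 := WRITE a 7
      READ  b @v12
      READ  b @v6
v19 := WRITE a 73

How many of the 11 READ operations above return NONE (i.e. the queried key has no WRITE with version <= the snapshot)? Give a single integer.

v1: WRITE a=21  (a history now [(1, 21)])
v2: WRITE a=33  (a history now [(1, 21), (2, 33)])
v3: WRITE a=41  (a history now [(1, 21), (2, 33), (3, 41)])
READ b @v2: history=[] -> no version <= 2 -> NONE
READ a @v3: history=[(1, 21), (2, 33), (3, 41)] -> pick v3 -> 41
v4: WRITE a=59  (a history now [(1, 21), (2, 33), (3, 41), (4, 59)])
v5: WRITE b=21  (b history now [(5, 21)])
v6: WRITE b=60  (b history now [(5, 21), (6, 60)])
v7: WRITE b=49  (b history now [(5, 21), (6, 60), (7, 49)])
v8: WRITE b=50  (b history now [(5, 21), (6, 60), (7, 49), (8, 50)])
READ b @v8: history=[(5, 21), (6, 60), (7, 49), (8, 50)] -> pick v8 -> 50
v9: WRITE b=54  (b history now [(5, 21), (6, 60), (7, 49), (8, 50), (9, 54)])
v10: WRITE a=32  (a history now [(1, 21), (2, 33), (3, 41), (4, 59), (10, 32)])
READ a @v5: history=[(1, 21), (2, 33), (3, 41), (4, 59), (10, 32)] -> pick v4 -> 59
v11: WRITE b=1  (b history now [(5, 21), (6, 60), (7, 49), (8, 50), (9, 54), (11, 1)])
READ a @v1: history=[(1, 21), (2, 33), (3, 41), (4, 59), (10, 32)] -> pick v1 -> 21
READ b @v8: history=[(5, 21), (6, 60), (7, 49), (8, 50), (9, 54), (11, 1)] -> pick v8 -> 50
v12: WRITE b=0  (b history now [(5, 21), (6, 60), (7, 49), (8, 50), (9, 54), (11, 1), (12, 0)])
v13: WRITE b=70  (b history now [(5, 21), (6, 60), (7, 49), (8, 50), (9, 54), (11, 1), (12, 0), (13, 70)])
READ a @v4: history=[(1, 21), (2, 33), (3, 41), (4, 59), (10, 32)] -> pick v4 -> 59
READ a @v8: history=[(1, 21), (2, 33), (3, 41), (4, 59), (10, 32)] -> pick v4 -> 59
READ a @v5: history=[(1, 21), (2, 33), (3, 41), (4, 59), (10, 32)] -> pick v4 -> 59
v14: WRITE a=33  (a history now [(1, 21), (2, 33), (3, 41), (4, 59), (10, 32), (14, 33)])
v15: WRITE b=36  (b history now [(5, 21), (6, 60), (7, 49), (8, 50), (9, 54), (11, 1), (12, 0), (13, 70), (15, 36)])
v16: WRITE b=30  (b history now [(5, 21), (6, 60), (7, 49), (8, 50), (9, 54), (11, 1), (12, 0), (13, 70), (15, 36), (16, 30)])
v17: WRITE b=47  (b history now [(5, 21), (6, 60), (7, 49), (8, 50), (9, 54), (11, 1), (12, 0), (13, 70), (15, 36), (16, 30), (17, 47)])
v18: WRITE a=7  (a history now [(1, 21), (2, 33), (3, 41), (4, 59), (10, 32), (14, 33), (18, 7)])
READ b @v12: history=[(5, 21), (6, 60), (7, 49), (8, 50), (9, 54), (11, 1), (12, 0), (13, 70), (15, 36), (16, 30), (17, 47)] -> pick v12 -> 0
READ b @v6: history=[(5, 21), (6, 60), (7, 49), (8, 50), (9, 54), (11, 1), (12, 0), (13, 70), (15, 36), (16, 30), (17, 47)] -> pick v6 -> 60
v19: WRITE a=73  (a history now [(1, 21), (2, 33), (3, 41), (4, 59), (10, 32), (14, 33), (18, 7), (19, 73)])
Read results in order: ['NONE', '41', '50', '59', '21', '50', '59', '59', '59', '0', '60']
NONE count = 1

Answer: 1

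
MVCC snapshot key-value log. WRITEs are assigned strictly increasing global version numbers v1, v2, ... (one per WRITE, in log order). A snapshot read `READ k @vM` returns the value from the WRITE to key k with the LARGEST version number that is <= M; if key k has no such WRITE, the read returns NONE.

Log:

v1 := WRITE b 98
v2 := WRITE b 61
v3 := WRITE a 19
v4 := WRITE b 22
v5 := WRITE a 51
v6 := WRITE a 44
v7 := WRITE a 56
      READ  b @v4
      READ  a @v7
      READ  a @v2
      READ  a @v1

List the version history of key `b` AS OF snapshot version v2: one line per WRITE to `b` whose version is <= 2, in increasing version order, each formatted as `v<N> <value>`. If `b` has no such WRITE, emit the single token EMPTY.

Answer: v1 98
v2 61

Derivation:
Scan writes for key=b with version <= 2:
  v1 WRITE b 98 -> keep
  v2 WRITE b 61 -> keep
  v3 WRITE a 19 -> skip
  v4 WRITE b 22 -> drop (> snap)
  v5 WRITE a 51 -> skip
  v6 WRITE a 44 -> skip
  v7 WRITE a 56 -> skip
Collected: [(1, 98), (2, 61)]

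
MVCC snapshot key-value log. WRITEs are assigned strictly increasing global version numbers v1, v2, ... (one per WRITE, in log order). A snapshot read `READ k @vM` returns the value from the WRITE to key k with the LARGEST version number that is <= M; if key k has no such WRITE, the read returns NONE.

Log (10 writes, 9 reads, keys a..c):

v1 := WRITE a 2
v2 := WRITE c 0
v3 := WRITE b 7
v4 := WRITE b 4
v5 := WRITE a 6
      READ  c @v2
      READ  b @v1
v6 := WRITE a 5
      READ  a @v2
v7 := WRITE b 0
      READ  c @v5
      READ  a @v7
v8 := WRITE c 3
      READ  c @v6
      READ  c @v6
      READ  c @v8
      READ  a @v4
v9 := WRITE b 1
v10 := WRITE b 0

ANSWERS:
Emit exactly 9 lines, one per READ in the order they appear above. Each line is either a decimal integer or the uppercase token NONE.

v1: WRITE a=2  (a history now [(1, 2)])
v2: WRITE c=0  (c history now [(2, 0)])
v3: WRITE b=7  (b history now [(3, 7)])
v4: WRITE b=4  (b history now [(3, 7), (4, 4)])
v5: WRITE a=6  (a history now [(1, 2), (5, 6)])
READ c @v2: history=[(2, 0)] -> pick v2 -> 0
READ b @v1: history=[(3, 7), (4, 4)] -> no version <= 1 -> NONE
v6: WRITE a=5  (a history now [(1, 2), (5, 6), (6, 5)])
READ a @v2: history=[(1, 2), (5, 6), (6, 5)] -> pick v1 -> 2
v7: WRITE b=0  (b history now [(3, 7), (4, 4), (7, 0)])
READ c @v5: history=[(2, 0)] -> pick v2 -> 0
READ a @v7: history=[(1, 2), (5, 6), (6, 5)] -> pick v6 -> 5
v8: WRITE c=3  (c history now [(2, 0), (8, 3)])
READ c @v6: history=[(2, 0), (8, 3)] -> pick v2 -> 0
READ c @v6: history=[(2, 0), (8, 3)] -> pick v2 -> 0
READ c @v8: history=[(2, 0), (8, 3)] -> pick v8 -> 3
READ a @v4: history=[(1, 2), (5, 6), (6, 5)] -> pick v1 -> 2
v9: WRITE b=1  (b history now [(3, 7), (4, 4), (7, 0), (9, 1)])
v10: WRITE b=0  (b history now [(3, 7), (4, 4), (7, 0), (9, 1), (10, 0)])

Answer: 0
NONE
2
0
5
0
0
3
2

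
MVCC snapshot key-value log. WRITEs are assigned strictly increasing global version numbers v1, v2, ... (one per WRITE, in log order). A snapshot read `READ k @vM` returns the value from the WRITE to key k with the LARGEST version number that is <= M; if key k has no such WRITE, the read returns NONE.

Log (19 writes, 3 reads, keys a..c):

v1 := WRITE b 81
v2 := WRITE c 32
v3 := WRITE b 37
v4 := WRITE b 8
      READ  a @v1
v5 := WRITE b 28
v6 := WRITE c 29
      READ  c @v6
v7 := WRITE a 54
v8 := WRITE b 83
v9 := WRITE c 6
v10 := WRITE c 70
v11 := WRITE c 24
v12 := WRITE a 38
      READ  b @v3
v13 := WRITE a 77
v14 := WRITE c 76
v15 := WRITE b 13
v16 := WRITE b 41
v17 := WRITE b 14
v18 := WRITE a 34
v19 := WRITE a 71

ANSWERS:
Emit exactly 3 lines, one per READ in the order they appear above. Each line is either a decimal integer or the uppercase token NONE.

Answer: NONE
29
37

Derivation:
v1: WRITE b=81  (b history now [(1, 81)])
v2: WRITE c=32  (c history now [(2, 32)])
v3: WRITE b=37  (b history now [(1, 81), (3, 37)])
v4: WRITE b=8  (b history now [(1, 81), (3, 37), (4, 8)])
READ a @v1: history=[] -> no version <= 1 -> NONE
v5: WRITE b=28  (b history now [(1, 81), (3, 37), (4, 8), (5, 28)])
v6: WRITE c=29  (c history now [(2, 32), (6, 29)])
READ c @v6: history=[(2, 32), (6, 29)] -> pick v6 -> 29
v7: WRITE a=54  (a history now [(7, 54)])
v8: WRITE b=83  (b history now [(1, 81), (3, 37), (4, 8), (5, 28), (8, 83)])
v9: WRITE c=6  (c history now [(2, 32), (6, 29), (9, 6)])
v10: WRITE c=70  (c history now [(2, 32), (6, 29), (9, 6), (10, 70)])
v11: WRITE c=24  (c history now [(2, 32), (6, 29), (9, 6), (10, 70), (11, 24)])
v12: WRITE a=38  (a history now [(7, 54), (12, 38)])
READ b @v3: history=[(1, 81), (3, 37), (4, 8), (5, 28), (8, 83)] -> pick v3 -> 37
v13: WRITE a=77  (a history now [(7, 54), (12, 38), (13, 77)])
v14: WRITE c=76  (c history now [(2, 32), (6, 29), (9, 6), (10, 70), (11, 24), (14, 76)])
v15: WRITE b=13  (b history now [(1, 81), (3, 37), (4, 8), (5, 28), (8, 83), (15, 13)])
v16: WRITE b=41  (b history now [(1, 81), (3, 37), (4, 8), (5, 28), (8, 83), (15, 13), (16, 41)])
v17: WRITE b=14  (b history now [(1, 81), (3, 37), (4, 8), (5, 28), (8, 83), (15, 13), (16, 41), (17, 14)])
v18: WRITE a=34  (a history now [(7, 54), (12, 38), (13, 77), (18, 34)])
v19: WRITE a=71  (a history now [(7, 54), (12, 38), (13, 77), (18, 34), (19, 71)])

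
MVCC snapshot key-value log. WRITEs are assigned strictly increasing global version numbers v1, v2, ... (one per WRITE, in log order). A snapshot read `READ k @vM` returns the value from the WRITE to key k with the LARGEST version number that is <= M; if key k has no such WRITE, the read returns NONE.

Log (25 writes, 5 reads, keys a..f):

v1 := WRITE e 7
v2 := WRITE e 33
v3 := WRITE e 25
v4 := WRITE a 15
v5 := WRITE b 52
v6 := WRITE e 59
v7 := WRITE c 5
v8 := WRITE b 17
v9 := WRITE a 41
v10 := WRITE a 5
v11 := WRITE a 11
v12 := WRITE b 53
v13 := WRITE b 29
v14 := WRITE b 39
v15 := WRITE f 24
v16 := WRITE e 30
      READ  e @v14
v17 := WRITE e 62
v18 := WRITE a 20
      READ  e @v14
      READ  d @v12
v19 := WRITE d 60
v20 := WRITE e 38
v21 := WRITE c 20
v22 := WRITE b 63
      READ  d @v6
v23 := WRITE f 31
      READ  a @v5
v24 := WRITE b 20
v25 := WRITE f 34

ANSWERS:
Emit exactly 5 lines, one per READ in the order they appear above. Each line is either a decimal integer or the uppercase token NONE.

Answer: 59
59
NONE
NONE
15

Derivation:
v1: WRITE e=7  (e history now [(1, 7)])
v2: WRITE e=33  (e history now [(1, 7), (2, 33)])
v3: WRITE e=25  (e history now [(1, 7), (2, 33), (3, 25)])
v4: WRITE a=15  (a history now [(4, 15)])
v5: WRITE b=52  (b history now [(5, 52)])
v6: WRITE e=59  (e history now [(1, 7), (2, 33), (3, 25), (6, 59)])
v7: WRITE c=5  (c history now [(7, 5)])
v8: WRITE b=17  (b history now [(5, 52), (8, 17)])
v9: WRITE a=41  (a history now [(4, 15), (9, 41)])
v10: WRITE a=5  (a history now [(4, 15), (9, 41), (10, 5)])
v11: WRITE a=11  (a history now [(4, 15), (9, 41), (10, 5), (11, 11)])
v12: WRITE b=53  (b history now [(5, 52), (8, 17), (12, 53)])
v13: WRITE b=29  (b history now [(5, 52), (8, 17), (12, 53), (13, 29)])
v14: WRITE b=39  (b history now [(5, 52), (8, 17), (12, 53), (13, 29), (14, 39)])
v15: WRITE f=24  (f history now [(15, 24)])
v16: WRITE e=30  (e history now [(1, 7), (2, 33), (3, 25), (6, 59), (16, 30)])
READ e @v14: history=[(1, 7), (2, 33), (3, 25), (6, 59), (16, 30)] -> pick v6 -> 59
v17: WRITE e=62  (e history now [(1, 7), (2, 33), (3, 25), (6, 59), (16, 30), (17, 62)])
v18: WRITE a=20  (a history now [(4, 15), (9, 41), (10, 5), (11, 11), (18, 20)])
READ e @v14: history=[(1, 7), (2, 33), (3, 25), (6, 59), (16, 30), (17, 62)] -> pick v6 -> 59
READ d @v12: history=[] -> no version <= 12 -> NONE
v19: WRITE d=60  (d history now [(19, 60)])
v20: WRITE e=38  (e history now [(1, 7), (2, 33), (3, 25), (6, 59), (16, 30), (17, 62), (20, 38)])
v21: WRITE c=20  (c history now [(7, 5), (21, 20)])
v22: WRITE b=63  (b history now [(5, 52), (8, 17), (12, 53), (13, 29), (14, 39), (22, 63)])
READ d @v6: history=[(19, 60)] -> no version <= 6 -> NONE
v23: WRITE f=31  (f history now [(15, 24), (23, 31)])
READ a @v5: history=[(4, 15), (9, 41), (10, 5), (11, 11), (18, 20)] -> pick v4 -> 15
v24: WRITE b=20  (b history now [(5, 52), (8, 17), (12, 53), (13, 29), (14, 39), (22, 63), (24, 20)])
v25: WRITE f=34  (f history now [(15, 24), (23, 31), (25, 34)])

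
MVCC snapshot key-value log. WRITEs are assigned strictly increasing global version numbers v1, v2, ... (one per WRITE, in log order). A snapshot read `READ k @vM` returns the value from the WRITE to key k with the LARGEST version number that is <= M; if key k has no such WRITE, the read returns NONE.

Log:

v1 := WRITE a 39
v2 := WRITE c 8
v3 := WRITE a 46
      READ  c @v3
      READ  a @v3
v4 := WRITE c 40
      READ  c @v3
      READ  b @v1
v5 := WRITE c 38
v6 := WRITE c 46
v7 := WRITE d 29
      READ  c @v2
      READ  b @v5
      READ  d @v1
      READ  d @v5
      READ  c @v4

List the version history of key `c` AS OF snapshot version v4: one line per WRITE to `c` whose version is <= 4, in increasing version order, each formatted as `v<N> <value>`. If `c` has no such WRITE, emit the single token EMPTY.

Answer: v2 8
v4 40

Derivation:
Scan writes for key=c with version <= 4:
  v1 WRITE a 39 -> skip
  v2 WRITE c 8 -> keep
  v3 WRITE a 46 -> skip
  v4 WRITE c 40 -> keep
  v5 WRITE c 38 -> drop (> snap)
  v6 WRITE c 46 -> drop (> snap)
  v7 WRITE d 29 -> skip
Collected: [(2, 8), (4, 40)]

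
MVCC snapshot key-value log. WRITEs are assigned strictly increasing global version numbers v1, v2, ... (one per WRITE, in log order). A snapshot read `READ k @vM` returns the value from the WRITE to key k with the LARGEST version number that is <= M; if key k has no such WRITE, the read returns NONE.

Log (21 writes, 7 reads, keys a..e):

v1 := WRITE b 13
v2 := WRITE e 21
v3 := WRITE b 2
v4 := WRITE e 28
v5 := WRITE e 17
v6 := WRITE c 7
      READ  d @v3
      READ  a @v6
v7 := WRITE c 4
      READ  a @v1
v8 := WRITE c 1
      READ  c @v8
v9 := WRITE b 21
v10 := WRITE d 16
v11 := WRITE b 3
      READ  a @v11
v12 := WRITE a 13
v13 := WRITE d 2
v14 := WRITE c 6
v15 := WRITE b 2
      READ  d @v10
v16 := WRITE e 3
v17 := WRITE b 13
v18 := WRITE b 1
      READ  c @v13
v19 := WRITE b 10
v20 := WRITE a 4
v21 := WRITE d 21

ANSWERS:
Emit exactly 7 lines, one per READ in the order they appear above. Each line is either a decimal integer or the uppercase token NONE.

Answer: NONE
NONE
NONE
1
NONE
16
1

Derivation:
v1: WRITE b=13  (b history now [(1, 13)])
v2: WRITE e=21  (e history now [(2, 21)])
v3: WRITE b=2  (b history now [(1, 13), (3, 2)])
v4: WRITE e=28  (e history now [(2, 21), (4, 28)])
v5: WRITE e=17  (e history now [(2, 21), (4, 28), (5, 17)])
v6: WRITE c=7  (c history now [(6, 7)])
READ d @v3: history=[] -> no version <= 3 -> NONE
READ a @v6: history=[] -> no version <= 6 -> NONE
v7: WRITE c=4  (c history now [(6, 7), (7, 4)])
READ a @v1: history=[] -> no version <= 1 -> NONE
v8: WRITE c=1  (c history now [(6, 7), (7, 4), (8, 1)])
READ c @v8: history=[(6, 7), (7, 4), (8, 1)] -> pick v8 -> 1
v9: WRITE b=21  (b history now [(1, 13), (3, 2), (9, 21)])
v10: WRITE d=16  (d history now [(10, 16)])
v11: WRITE b=3  (b history now [(1, 13), (3, 2), (9, 21), (11, 3)])
READ a @v11: history=[] -> no version <= 11 -> NONE
v12: WRITE a=13  (a history now [(12, 13)])
v13: WRITE d=2  (d history now [(10, 16), (13, 2)])
v14: WRITE c=6  (c history now [(6, 7), (7, 4), (8, 1), (14, 6)])
v15: WRITE b=2  (b history now [(1, 13), (3, 2), (9, 21), (11, 3), (15, 2)])
READ d @v10: history=[(10, 16), (13, 2)] -> pick v10 -> 16
v16: WRITE e=3  (e history now [(2, 21), (4, 28), (5, 17), (16, 3)])
v17: WRITE b=13  (b history now [(1, 13), (3, 2), (9, 21), (11, 3), (15, 2), (17, 13)])
v18: WRITE b=1  (b history now [(1, 13), (3, 2), (9, 21), (11, 3), (15, 2), (17, 13), (18, 1)])
READ c @v13: history=[(6, 7), (7, 4), (8, 1), (14, 6)] -> pick v8 -> 1
v19: WRITE b=10  (b history now [(1, 13), (3, 2), (9, 21), (11, 3), (15, 2), (17, 13), (18, 1), (19, 10)])
v20: WRITE a=4  (a history now [(12, 13), (20, 4)])
v21: WRITE d=21  (d history now [(10, 16), (13, 2), (21, 21)])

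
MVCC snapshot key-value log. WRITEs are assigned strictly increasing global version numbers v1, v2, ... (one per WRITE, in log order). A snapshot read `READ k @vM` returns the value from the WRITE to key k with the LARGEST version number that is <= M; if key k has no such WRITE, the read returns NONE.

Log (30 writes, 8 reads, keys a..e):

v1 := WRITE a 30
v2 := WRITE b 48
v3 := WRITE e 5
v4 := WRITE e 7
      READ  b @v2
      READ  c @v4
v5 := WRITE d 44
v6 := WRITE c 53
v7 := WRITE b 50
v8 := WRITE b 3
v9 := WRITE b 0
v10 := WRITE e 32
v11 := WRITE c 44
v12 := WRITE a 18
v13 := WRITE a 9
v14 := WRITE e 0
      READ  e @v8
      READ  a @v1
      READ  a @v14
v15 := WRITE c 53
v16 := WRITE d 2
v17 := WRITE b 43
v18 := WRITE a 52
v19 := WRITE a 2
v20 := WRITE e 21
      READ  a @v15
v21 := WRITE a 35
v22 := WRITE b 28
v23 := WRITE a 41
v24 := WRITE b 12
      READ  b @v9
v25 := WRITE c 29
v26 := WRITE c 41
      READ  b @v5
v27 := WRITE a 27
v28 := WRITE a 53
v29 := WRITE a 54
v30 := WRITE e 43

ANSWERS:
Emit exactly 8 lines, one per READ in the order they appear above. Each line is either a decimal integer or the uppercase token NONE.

Answer: 48
NONE
7
30
9
9
0
48

Derivation:
v1: WRITE a=30  (a history now [(1, 30)])
v2: WRITE b=48  (b history now [(2, 48)])
v3: WRITE e=5  (e history now [(3, 5)])
v4: WRITE e=7  (e history now [(3, 5), (4, 7)])
READ b @v2: history=[(2, 48)] -> pick v2 -> 48
READ c @v4: history=[] -> no version <= 4 -> NONE
v5: WRITE d=44  (d history now [(5, 44)])
v6: WRITE c=53  (c history now [(6, 53)])
v7: WRITE b=50  (b history now [(2, 48), (7, 50)])
v8: WRITE b=3  (b history now [(2, 48), (7, 50), (8, 3)])
v9: WRITE b=0  (b history now [(2, 48), (7, 50), (8, 3), (9, 0)])
v10: WRITE e=32  (e history now [(3, 5), (4, 7), (10, 32)])
v11: WRITE c=44  (c history now [(6, 53), (11, 44)])
v12: WRITE a=18  (a history now [(1, 30), (12, 18)])
v13: WRITE a=9  (a history now [(1, 30), (12, 18), (13, 9)])
v14: WRITE e=0  (e history now [(3, 5), (4, 7), (10, 32), (14, 0)])
READ e @v8: history=[(3, 5), (4, 7), (10, 32), (14, 0)] -> pick v4 -> 7
READ a @v1: history=[(1, 30), (12, 18), (13, 9)] -> pick v1 -> 30
READ a @v14: history=[(1, 30), (12, 18), (13, 9)] -> pick v13 -> 9
v15: WRITE c=53  (c history now [(6, 53), (11, 44), (15, 53)])
v16: WRITE d=2  (d history now [(5, 44), (16, 2)])
v17: WRITE b=43  (b history now [(2, 48), (7, 50), (8, 3), (9, 0), (17, 43)])
v18: WRITE a=52  (a history now [(1, 30), (12, 18), (13, 9), (18, 52)])
v19: WRITE a=2  (a history now [(1, 30), (12, 18), (13, 9), (18, 52), (19, 2)])
v20: WRITE e=21  (e history now [(3, 5), (4, 7), (10, 32), (14, 0), (20, 21)])
READ a @v15: history=[(1, 30), (12, 18), (13, 9), (18, 52), (19, 2)] -> pick v13 -> 9
v21: WRITE a=35  (a history now [(1, 30), (12, 18), (13, 9), (18, 52), (19, 2), (21, 35)])
v22: WRITE b=28  (b history now [(2, 48), (7, 50), (8, 3), (9, 0), (17, 43), (22, 28)])
v23: WRITE a=41  (a history now [(1, 30), (12, 18), (13, 9), (18, 52), (19, 2), (21, 35), (23, 41)])
v24: WRITE b=12  (b history now [(2, 48), (7, 50), (8, 3), (9, 0), (17, 43), (22, 28), (24, 12)])
READ b @v9: history=[(2, 48), (7, 50), (8, 3), (9, 0), (17, 43), (22, 28), (24, 12)] -> pick v9 -> 0
v25: WRITE c=29  (c history now [(6, 53), (11, 44), (15, 53), (25, 29)])
v26: WRITE c=41  (c history now [(6, 53), (11, 44), (15, 53), (25, 29), (26, 41)])
READ b @v5: history=[(2, 48), (7, 50), (8, 3), (9, 0), (17, 43), (22, 28), (24, 12)] -> pick v2 -> 48
v27: WRITE a=27  (a history now [(1, 30), (12, 18), (13, 9), (18, 52), (19, 2), (21, 35), (23, 41), (27, 27)])
v28: WRITE a=53  (a history now [(1, 30), (12, 18), (13, 9), (18, 52), (19, 2), (21, 35), (23, 41), (27, 27), (28, 53)])
v29: WRITE a=54  (a history now [(1, 30), (12, 18), (13, 9), (18, 52), (19, 2), (21, 35), (23, 41), (27, 27), (28, 53), (29, 54)])
v30: WRITE e=43  (e history now [(3, 5), (4, 7), (10, 32), (14, 0), (20, 21), (30, 43)])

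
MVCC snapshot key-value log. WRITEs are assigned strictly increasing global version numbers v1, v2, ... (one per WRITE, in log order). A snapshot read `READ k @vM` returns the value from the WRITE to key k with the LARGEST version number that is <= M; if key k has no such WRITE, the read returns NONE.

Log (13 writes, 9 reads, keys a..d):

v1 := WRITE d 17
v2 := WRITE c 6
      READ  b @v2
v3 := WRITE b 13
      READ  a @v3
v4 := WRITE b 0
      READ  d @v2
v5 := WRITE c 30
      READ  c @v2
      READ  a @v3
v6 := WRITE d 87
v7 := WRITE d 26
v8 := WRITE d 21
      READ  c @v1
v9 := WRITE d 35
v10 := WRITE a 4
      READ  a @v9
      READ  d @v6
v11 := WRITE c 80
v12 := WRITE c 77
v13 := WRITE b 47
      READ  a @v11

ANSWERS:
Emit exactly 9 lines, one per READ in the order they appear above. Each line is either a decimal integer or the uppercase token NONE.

Answer: NONE
NONE
17
6
NONE
NONE
NONE
87
4

Derivation:
v1: WRITE d=17  (d history now [(1, 17)])
v2: WRITE c=6  (c history now [(2, 6)])
READ b @v2: history=[] -> no version <= 2 -> NONE
v3: WRITE b=13  (b history now [(3, 13)])
READ a @v3: history=[] -> no version <= 3 -> NONE
v4: WRITE b=0  (b history now [(3, 13), (4, 0)])
READ d @v2: history=[(1, 17)] -> pick v1 -> 17
v5: WRITE c=30  (c history now [(2, 6), (5, 30)])
READ c @v2: history=[(2, 6), (5, 30)] -> pick v2 -> 6
READ a @v3: history=[] -> no version <= 3 -> NONE
v6: WRITE d=87  (d history now [(1, 17), (6, 87)])
v7: WRITE d=26  (d history now [(1, 17), (6, 87), (7, 26)])
v8: WRITE d=21  (d history now [(1, 17), (6, 87), (7, 26), (8, 21)])
READ c @v1: history=[(2, 6), (5, 30)] -> no version <= 1 -> NONE
v9: WRITE d=35  (d history now [(1, 17), (6, 87), (7, 26), (8, 21), (9, 35)])
v10: WRITE a=4  (a history now [(10, 4)])
READ a @v9: history=[(10, 4)] -> no version <= 9 -> NONE
READ d @v6: history=[(1, 17), (6, 87), (7, 26), (8, 21), (9, 35)] -> pick v6 -> 87
v11: WRITE c=80  (c history now [(2, 6), (5, 30), (11, 80)])
v12: WRITE c=77  (c history now [(2, 6), (5, 30), (11, 80), (12, 77)])
v13: WRITE b=47  (b history now [(3, 13), (4, 0), (13, 47)])
READ a @v11: history=[(10, 4)] -> pick v10 -> 4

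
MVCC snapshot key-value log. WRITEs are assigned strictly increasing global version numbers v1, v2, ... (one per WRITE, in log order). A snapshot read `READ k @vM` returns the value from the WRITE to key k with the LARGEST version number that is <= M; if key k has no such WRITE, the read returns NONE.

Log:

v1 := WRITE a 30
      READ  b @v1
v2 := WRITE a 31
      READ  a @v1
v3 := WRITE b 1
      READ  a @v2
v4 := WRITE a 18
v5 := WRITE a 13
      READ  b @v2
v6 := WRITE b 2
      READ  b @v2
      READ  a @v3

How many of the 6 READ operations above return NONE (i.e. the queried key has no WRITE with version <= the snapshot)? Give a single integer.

v1: WRITE a=30  (a history now [(1, 30)])
READ b @v1: history=[] -> no version <= 1 -> NONE
v2: WRITE a=31  (a history now [(1, 30), (2, 31)])
READ a @v1: history=[(1, 30), (2, 31)] -> pick v1 -> 30
v3: WRITE b=1  (b history now [(3, 1)])
READ a @v2: history=[(1, 30), (2, 31)] -> pick v2 -> 31
v4: WRITE a=18  (a history now [(1, 30), (2, 31), (4, 18)])
v5: WRITE a=13  (a history now [(1, 30), (2, 31), (4, 18), (5, 13)])
READ b @v2: history=[(3, 1)] -> no version <= 2 -> NONE
v6: WRITE b=2  (b history now [(3, 1), (6, 2)])
READ b @v2: history=[(3, 1), (6, 2)] -> no version <= 2 -> NONE
READ a @v3: history=[(1, 30), (2, 31), (4, 18), (5, 13)] -> pick v2 -> 31
Read results in order: ['NONE', '30', '31', 'NONE', 'NONE', '31']
NONE count = 3

Answer: 3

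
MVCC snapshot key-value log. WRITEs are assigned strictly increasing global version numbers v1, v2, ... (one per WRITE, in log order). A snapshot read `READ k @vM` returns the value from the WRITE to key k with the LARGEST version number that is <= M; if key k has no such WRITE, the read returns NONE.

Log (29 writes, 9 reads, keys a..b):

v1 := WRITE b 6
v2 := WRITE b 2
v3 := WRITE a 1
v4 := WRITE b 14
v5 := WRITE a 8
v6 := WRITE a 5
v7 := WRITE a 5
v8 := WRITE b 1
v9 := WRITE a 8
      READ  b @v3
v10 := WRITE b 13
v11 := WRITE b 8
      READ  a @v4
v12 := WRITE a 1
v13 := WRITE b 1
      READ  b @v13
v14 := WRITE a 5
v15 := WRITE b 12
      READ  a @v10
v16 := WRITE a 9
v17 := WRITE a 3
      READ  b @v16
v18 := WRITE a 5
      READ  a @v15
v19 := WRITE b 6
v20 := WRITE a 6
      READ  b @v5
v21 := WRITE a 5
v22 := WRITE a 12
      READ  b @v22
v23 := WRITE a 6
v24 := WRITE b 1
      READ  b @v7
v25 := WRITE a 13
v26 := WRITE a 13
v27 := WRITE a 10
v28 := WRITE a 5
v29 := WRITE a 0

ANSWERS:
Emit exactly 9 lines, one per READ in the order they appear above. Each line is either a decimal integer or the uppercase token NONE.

v1: WRITE b=6  (b history now [(1, 6)])
v2: WRITE b=2  (b history now [(1, 6), (2, 2)])
v3: WRITE a=1  (a history now [(3, 1)])
v4: WRITE b=14  (b history now [(1, 6), (2, 2), (4, 14)])
v5: WRITE a=8  (a history now [(3, 1), (5, 8)])
v6: WRITE a=5  (a history now [(3, 1), (5, 8), (6, 5)])
v7: WRITE a=5  (a history now [(3, 1), (5, 8), (6, 5), (7, 5)])
v8: WRITE b=1  (b history now [(1, 6), (2, 2), (4, 14), (8, 1)])
v9: WRITE a=8  (a history now [(3, 1), (5, 8), (6, 5), (7, 5), (9, 8)])
READ b @v3: history=[(1, 6), (2, 2), (4, 14), (8, 1)] -> pick v2 -> 2
v10: WRITE b=13  (b history now [(1, 6), (2, 2), (4, 14), (8, 1), (10, 13)])
v11: WRITE b=8  (b history now [(1, 6), (2, 2), (4, 14), (8, 1), (10, 13), (11, 8)])
READ a @v4: history=[(3, 1), (5, 8), (6, 5), (7, 5), (9, 8)] -> pick v3 -> 1
v12: WRITE a=1  (a history now [(3, 1), (5, 8), (6, 5), (7, 5), (9, 8), (12, 1)])
v13: WRITE b=1  (b history now [(1, 6), (2, 2), (4, 14), (8, 1), (10, 13), (11, 8), (13, 1)])
READ b @v13: history=[(1, 6), (2, 2), (4, 14), (8, 1), (10, 13), (11, 8), (13, 1)] -> pick v13 -> 1
v14: WRITE a=5  (a history now [(3, 1), (5, 8), (6, 5), (7, 5), (9, 8), (12, 1), (14, 5)])
v15: WRITE b=12  (b history now [(1, 6), (2, 2), (4, 14), (8, 1), (10, 13), (11, 8), (13, 1), (15, 12)])
READ a @v10: history=[(3, 1), (5, 8), (6, 5), (7, 5), (9, 8), (12, 1), (14, 5)] -> pick v9 -> 8
v16: WRITE a=9  (a history now [(3, 1), (5, 8), (6, 5), (7, 5), (9, 8), (12, 1), (14, 5), (16, 9)])
v17: WRITE a=3  (a history now [(3, 1), (5, 8), (6, 5), (7, 5), (9, 8), (12, 1), (14, 5), (16, 9), (17, 3)])
READ b @v16: history=[(1, 6), (2, 2), (4, 14), (8, 1), (10, 13), (11, 8), (13, 1), (15, 12)] -> pick v15 -> 12
v18: WRITE a=5  (a history now [(3, 1), (5, 8), (6, 5), (7, 5), (9, 8), (12, 1), (14, 5), (16, 9), (17, 3), (18, 5)])
READ a @v15: history=[(3, 1), (5, 8), (6, 5), (7, 5), (9, 8), (12, 1), (14, 5), (16, 9), (17, 3), (18, 5)] -> pick v14 -> 5
v19: WRITE b=6  (b history now [(1, 6), (2, 2), (4, 14), (8, 1), (10, 13), (11, 8), (13, 1), (15, 12), (19, 6)])
v20: WRITE a=6  (a history now [(3, 1), (5, 8), (6, 5), (7, 5), (9, 8), (12, 1), (14, 5), (16, 9), (17, 3), (18, 5), (20, 6)])
READ b @v5: history=[(1, 6), (2, 2), (4, 14), (8, 1), (10, 13), (11, 8), (13, 1), (15, 12), (19, 6)] -> pick v4 -> 14
v21: WRITE a=5  (a history now [(3, 1), (5, 8), (6, 5), (7, 5), (9, 8), (12, 1), (14, 5), (16, 9), (17, 3), (18, 5), (20, 6), (21, 5)])
v22: WRITE a=12  (a history now [(3, 1), (5, 8), (6, 5), (7, 5), (9, 8), (12, 1), (14, 5), (16, 9), (17, 3), (18, 5), (20, 6), (21, 5), (22, 12)])
READ b @v22: history=[(1, 6), (2, 2), (4, 14), (8, 1), (10, 13), (11, 8), (13, 1), (15, 12), (19, 6)] -> pick v19 -> 6
v23: WRITE a=6  (a history now [(3, 1), (5, 8), (6, 5), (7, 5), (9, 8), (12, 1), (14, 5), (16, 9), (17, 3), (18, 5), (20, 6), (21, 5), (22, 12), (23, 6)])
v24: WRITE b=1  (b history now [(1, 6), (2, 2), (4, 14), (8, 1), (10, 13), (11, 8), (13, 1), (15, 12), (19, 6), (24, 1)])
READ b @v7: history=[(1, 6), (2, 2), (4, 14), (8, 1), (10, 13), (11, 8), (13, 1), (15, 12), (19, 6), (24, 1)] -> pick v4 -> 14
v25: WRITE a=13  (a history now [(3, 1), (5, 8), (6, 5), (7, 5), (9, 8), (12, 1), (14, 5), (16, 9), (17, 3), (18, 5), (20, 6), (21, 5), (22, 12), (23, 6), (25, 13)])
v26: WRITE a=13  (a history now [(3, 1), (5, 8), (6, 5), (7, 5), (9, 8), (12, 1), (14, 5), (16, 9), (17, 3), (18, 5), (20, 6), (21, 5), (22, 12), (23, 6), (25, 13), (26, 13)])
v27: WRITE a=10  (a history now [(3, 1), (5, 8), (6, 5), (7, 5), (9, 8), (12, 1), (14, 5), (16, 9), (17, 3), (18, 5), (20, 6), (21, 5), (22, 12), (23, 6), (25, 13), (26, 13), (27, 10)])
v28: WRITE a=5  (a history now [(3, 1), (5, 8), (6, 5), (7, 5), (9, 8), (12, 1), (14, 5), (16, 9), (17, 3), (18, 5), (20, 6), (21, 5), (22, 12), (23, 6), (25, 13), (26, 13), (27, 10), (28, 5)])
v29: WRITE a=0  (a history now [(3, 1), (5, 8), (6, 5), (7, 5), (9, 8), (12, 1), (14, 5), (16, 9), (17, 3), (18, 5), (20, 6), (21, 5), (22, 12), (23, 6), (25, 13), (26, 13), (27, 10), (28, 5), (29, 0)])

Answer: 2
1
1
8
12
5
14
6
14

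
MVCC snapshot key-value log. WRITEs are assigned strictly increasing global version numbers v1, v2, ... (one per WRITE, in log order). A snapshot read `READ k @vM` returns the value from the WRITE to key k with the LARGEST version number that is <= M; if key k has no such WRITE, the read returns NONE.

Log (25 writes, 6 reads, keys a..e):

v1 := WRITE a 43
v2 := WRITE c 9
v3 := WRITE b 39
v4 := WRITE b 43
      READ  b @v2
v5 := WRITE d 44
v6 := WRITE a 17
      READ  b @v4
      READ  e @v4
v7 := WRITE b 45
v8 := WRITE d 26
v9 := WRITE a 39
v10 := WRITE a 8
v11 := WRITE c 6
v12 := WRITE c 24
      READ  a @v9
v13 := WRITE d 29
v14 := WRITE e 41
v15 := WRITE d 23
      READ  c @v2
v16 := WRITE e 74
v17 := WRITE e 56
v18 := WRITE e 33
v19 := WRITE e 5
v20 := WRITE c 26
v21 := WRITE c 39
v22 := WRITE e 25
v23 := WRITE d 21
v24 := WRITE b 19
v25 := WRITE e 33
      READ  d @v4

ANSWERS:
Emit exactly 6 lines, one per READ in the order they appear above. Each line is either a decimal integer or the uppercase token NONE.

Answer: NONE
43
NONE
39
9
NONE

Derivation:
v1: WRITE a=43  (a history now [(1, 43)])
v2: WRITE c=9  (c history now [(2, 9)])
v3: WRITE b=39  (b history now [(3, 39)])
v4: WRITE b=43  (b history now [(3, 39), (4, 43)])
READ b @v2: history=[(3, 39), (4, 43)] -> no version <= 2 -> NONE
v5: WRITE d=44  (d history now [(5, 44)])
v6: WRITE a=17  (a history now [(1, 43), (6, 17)])
READ b @v4: history=[(3, 39), (4, 43)] -> pick v4 -> 43
READ e @v4: history=[] -> no version <= 4 -> NONE
v7: WRITE b=45  (b history now [(3, 39), (4, 43), (7, 45)])
v8: WRITE d=26  (d history now [(5, 44), (8, 26)])
v9: WRITE a=39  (a history now [(1, 43), (6, 17), (9, 39)])
v10: WRITE a=8  (a history now [(1, 43), (6, 17), (9, 39), (10, 8)])
v11: WRITE c=6  (c history now [(2, 9), (11, 6)])
v12: WRITE c=24  (c history now [(2, 9), (11, 6), (12, 24)])
READ a @v9: history=[(1, 43), (6, 17), (9, 39), (10, 8)] -> pick v9 -> 39
v13: WRITE d=29  (d history now [(5, 44), (8, 26), (13, 29)])
v14: WRITE e=41  (e history now [(14, 41)])
v15: WRITE d=23  (d history now [(5, 44), (8, 26), (13, 29), (15, 23)])
READ c @v2: history=[(2, 9), (11, 6), (12, 24)] -> pick v2 -> 9
v16: WRITE e=74  (e history now [(14, 41), (16, 74)])
v17: WRITE e=56  (e history now [(14, 41), (16, 74), (17, 56)])
v18: WRITE e=33  (e history now [(14, 41), (16, 74), (17, 56), (18, 33)])
v19: WRITE e=5  (e history now [(14, 41), (16, 74), (17, 56), (18, 33), (19, 5)])
v20: WRITE c=26  (c history now [(2, 9), (11, 6), (12, 24), (20, 26)])
v21: WRITE c=39  (c history now [(2, 9), (11, 6), (12, 24), (20, 26), (21, 39)])
v22: WRITE e=25  (e history now [(14, 41), (16, 74), (17, 56), (18, 33), (19, 5), (22, 25)])
v23: WRITE d=21  (d history now [(5, 44), (8, 26), (13, 29), (15, 23), (23, 21)])
v24: WRITE b=19  (b history now [(3, 39), (4, 43), (7, 45), (24, 19)])
v25: WRITE e=33  (e history now [(14, 41), (16, 74), (17, 56), (18, 33), (19, 5), (22, 25), (25, 33)])
READ d @v4: history=[(5, 44), (8, 26), (13, 29), (15, 23), (23, 21)] -> no version <= 4 -> NONE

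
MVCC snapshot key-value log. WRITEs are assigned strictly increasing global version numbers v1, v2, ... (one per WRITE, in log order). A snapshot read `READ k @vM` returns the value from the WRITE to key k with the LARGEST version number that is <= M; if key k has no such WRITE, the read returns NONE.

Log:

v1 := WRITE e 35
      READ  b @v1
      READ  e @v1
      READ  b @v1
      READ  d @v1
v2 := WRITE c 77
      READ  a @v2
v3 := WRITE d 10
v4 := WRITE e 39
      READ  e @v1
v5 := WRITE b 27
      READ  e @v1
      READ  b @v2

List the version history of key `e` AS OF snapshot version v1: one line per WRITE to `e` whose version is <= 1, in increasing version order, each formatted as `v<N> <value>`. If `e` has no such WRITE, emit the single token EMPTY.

Scan writes for key=e with version <= 1:
  v1 WRITE e 35 -> keep
  v2 WRITE c 77 -> skip
  v3 WRITE d 10 -> skip
  v4 WRITE e 39 -> drop (> snap)
  v5 WRITE b 27 -> skip
Collected: [(1, 35)]

Answer: v1 35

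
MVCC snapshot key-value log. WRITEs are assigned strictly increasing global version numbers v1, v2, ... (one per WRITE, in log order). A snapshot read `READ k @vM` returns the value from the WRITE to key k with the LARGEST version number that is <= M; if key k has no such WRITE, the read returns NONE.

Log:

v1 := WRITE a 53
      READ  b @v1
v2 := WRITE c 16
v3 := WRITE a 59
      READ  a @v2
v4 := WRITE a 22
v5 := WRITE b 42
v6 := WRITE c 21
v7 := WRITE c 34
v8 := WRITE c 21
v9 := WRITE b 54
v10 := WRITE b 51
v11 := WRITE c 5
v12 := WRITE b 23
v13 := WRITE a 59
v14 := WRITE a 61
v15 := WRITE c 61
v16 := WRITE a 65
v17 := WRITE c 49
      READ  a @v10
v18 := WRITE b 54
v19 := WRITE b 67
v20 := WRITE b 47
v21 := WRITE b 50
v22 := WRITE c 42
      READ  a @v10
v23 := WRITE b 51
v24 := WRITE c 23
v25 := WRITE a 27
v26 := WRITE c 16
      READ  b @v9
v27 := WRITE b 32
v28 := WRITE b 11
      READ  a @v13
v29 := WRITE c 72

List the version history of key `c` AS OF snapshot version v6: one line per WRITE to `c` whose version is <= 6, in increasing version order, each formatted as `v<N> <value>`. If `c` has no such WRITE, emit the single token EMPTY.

Scan writes for key=c with version <= 6:
  v1 WRITE a 53 -> skip
  v2 WRITE c 16 -> keep
  v3 WRITE a 59 -> skip
  v4 WRITE a 22 -> skip
  v5 WRITE b 42 -> skip
  v6 WRITE c 21 -> keep
  v7 WRITE c 34 -> drop (> snap)
  v8 WRITE c 21 -> drop (> snap)
  v9 WRITE b 54 -> skip
  v10 WRITE b 51 -> skip
  v11 WRITE c 5 -> drop (> snap)
  v12 WRITE b 23 -> skip
  v13 WRITE a 59 -> skip
  v14 WRITE a 61 -> skip
  v15 WRITE c 61 -> drop (> snap)
  v16 WRITE a 65 -> skip
  v17 WRITE c 49 -> drop (> snap)
  v18 WRITE b 54 -> skip
  v19 WRITE b 67 -> skip
  v20 WRITE b 47 -> skip
  v21 WRITE b 50 -> skip
  v22 WRITE c 42 -> drop (> snap)
  v23 WRITE b 51 -> skip
  v24 WRITE c 23 -> drop (> snap)
  v25 WRITE a 27 -> skip
  v26 WRITE c 16 -> drop (> snap)
  v27 WRITE b 32 -> skip
  v28 WRITE b 11 -> skip
  v29 WRITE c 72 -> drop (> snap)
Collected: [(2, 16), (6, 21)]

Answer: v2 16
v6 21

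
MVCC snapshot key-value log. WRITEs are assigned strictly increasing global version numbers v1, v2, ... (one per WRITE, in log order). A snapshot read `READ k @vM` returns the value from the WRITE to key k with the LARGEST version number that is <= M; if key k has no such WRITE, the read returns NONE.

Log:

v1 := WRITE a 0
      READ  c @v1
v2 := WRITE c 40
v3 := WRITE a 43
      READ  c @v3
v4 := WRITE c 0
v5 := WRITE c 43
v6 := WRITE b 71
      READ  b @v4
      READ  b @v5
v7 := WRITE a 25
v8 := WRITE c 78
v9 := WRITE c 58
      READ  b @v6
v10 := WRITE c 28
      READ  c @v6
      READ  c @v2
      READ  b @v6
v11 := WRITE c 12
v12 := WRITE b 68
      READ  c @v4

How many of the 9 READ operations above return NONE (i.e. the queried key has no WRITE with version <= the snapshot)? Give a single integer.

Answer: 3

Derivation:
v1: WRITE a=0  (a history now [(1, 0)])
READ c @v1: history=[] -> no version <= 1 -> NONE
v2: WRITE c=40  (c history now [(2, 40)])
v3: WRITE a=43  (a history now [(1, 0), (3, 43)])
READ c @v3: history=[(2, 40)] -> pick v2 -> 40
v4: WRITE c=0  (c history now [(2, 40), (4, 0)])
v5: WRITE c=43  (c history now [(2, 40), (4, 0), (5, 43)])
v6: WRITE b=71  (b history now [(6, 71)])
READ b @v4: history=[(6, 71)] -> no version <= 4 -> NONE
READ b @v5: history=[(6, 71)] -> no version <= 5 -> NONE
v7: WRITE a=25  (a history now [(1, 0), (3, 43), (7, 25)])
v8: WRITE c=78  (c history now [(2, 40), (4, 0), (5, 43), (8, 78)])
v9: WRITE c=58  (c history now [(2, 40), (4, 0), (5, 43), (8, 78), (9, 58)])
READ b @v6: history=[(6, 71)] -> pick v6 -> 71
v10: WRITE c=28  (c history now [(2, 40), (4, 0), (5, 43), (8, 78), (9, 58), (10, 28)])
READ c @v6: history=[(2, 40), (4, 0), (5, 43), (8, 78), (9, 58), (10, 28)] -> pick v5 -> 43
READ c @v2: history=[(2, 40), (4, 0), (5, 43), (8, 78), (9, 58), (10, 28)] -> pick v2 -> 40
READ b @v6: history=[(6, 71)] -> pick v6 -> 71
v11: WRITE c=12  (c history now [(2, 40), (4, 0), (5, 43), (8, 78), (9, 58), (10, 28), (11, 12)])
v12: WRITE b=68  (b history now [(6, 71), (12, 68)])
READ c @v4: history=[(2, 40), (4, 0), (5, 43), (8, 78), (9, 58), (10, 28), (11, 12)] -> pick v4 -> 0
Read results in order: ['NONE', '40', 'NONE', 'NONE', '71', '43', '40', '71', '0']
NONE count = 3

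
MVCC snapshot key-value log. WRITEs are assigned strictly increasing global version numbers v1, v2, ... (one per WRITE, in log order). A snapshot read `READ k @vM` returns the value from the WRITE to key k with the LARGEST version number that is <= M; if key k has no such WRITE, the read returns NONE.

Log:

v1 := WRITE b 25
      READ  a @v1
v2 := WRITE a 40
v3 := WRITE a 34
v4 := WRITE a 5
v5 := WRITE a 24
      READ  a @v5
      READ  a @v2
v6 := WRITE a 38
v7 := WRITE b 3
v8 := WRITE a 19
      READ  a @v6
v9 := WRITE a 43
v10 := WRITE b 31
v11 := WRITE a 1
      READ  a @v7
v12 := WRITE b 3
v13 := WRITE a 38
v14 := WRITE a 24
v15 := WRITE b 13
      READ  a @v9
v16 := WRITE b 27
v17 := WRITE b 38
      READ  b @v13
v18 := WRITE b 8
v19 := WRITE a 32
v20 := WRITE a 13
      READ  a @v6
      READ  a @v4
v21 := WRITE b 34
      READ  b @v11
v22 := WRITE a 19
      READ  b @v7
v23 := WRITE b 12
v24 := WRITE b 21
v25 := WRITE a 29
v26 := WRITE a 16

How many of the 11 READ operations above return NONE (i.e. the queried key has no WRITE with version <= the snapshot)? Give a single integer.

Answer: 1

Derivation:
v1: WRITE b=25  (b history now [(1, 25)])
READ a @v1: history=[] -> no version <= 1 -> NONE
v2: WRITE a=40  (a history now [(2, 40)])
v3: WRITE a=34  (a history now [(2, 40), (3, 34)])
v4: WRITE a=5  (a history now [(2, 40), (3, 34), (4, 5)])
v5: WRITE a=24  (a history now [(2, 40), (3, 34), (4, 5), (5, 24)])
READ a @v5: history=[(2, 40), (3, 34), (4, 5), (5, 24)] -> pick v5 -> 24
READ a @v2: history=[(2, 40), (3, 34), (4, 5), (5, 24)] -> pick v2 -> 40
v6: WRITE a=38  (a history now [(2, 40), (3, 34), (4, 5), (5, 24), (6, 38)])
v7: WRITE b=3  (b history now [(1, 25), (7, 3)])
v8: WRITE a=19  (a history now [(2, 40), (3, 34), (4, 5), (5, 24), (6, 38), (8, 19)])
READ a @v6: history=[(2, 40), (3, 34), (4, 5), (5, 24), (6, 38), (8, 19)] -> pick v6 -> 38
v9: WRITE a=43  (a history now [(2, 40), (3, 34), (4, 5), (5, 24), (6, 38), (8, 19), (9, 43)])
v10: WRITE b=31  (b history now [(1, 25), (7, 3), (10, 31)])
v11: WRITE a=1  (a history now [(2, 40), (3, 34), (4, 5), (5, 24), (6, 38), (8, 19), (9, 43), (11, 1)])
READ a @v7: history=[(2, 40), (3, 34), (4, 5), (5, 24), (6, 38), (8, 19), (9, 43), (11, 1)] -> pick v6 -> 38
v12: WRITE b=3  (b history now [(1, 25), (7, 3), (10, 31), (12, 3)])
v13: WRITE a=38  (a history now [(2, 40), (3, 34), (4, 5), (5, 24), (6, 38), (8, 19), (9, 43), (11, 1), (13, 38)])
v14: WRITE a=24  (a history now [(2, 40), (3, 34), (4, 5), (5, 24), (6, 38), (8, 19), (9, 43), (11, 1), (13, 38), (14, 24)])
v15: WRITE b=13  (b history now [(1, 25), (7, 3), (10, 31), (12, 3), (15, 13)])
READ a @v9: history=[(2, 40), (3, 34), (4, 5), (5, 24), (6, 38), (8, 19), (9, 43), (11, 1), (13, 38), (14, 24)] -> pick v9 -> 43
v16: WRITE b=27  (b history now [(1, 25), (7, 3), (10, 31), (12, 3), (15, 13), (16, 27)])
v17: WRITE b=38  (b history now [(1, 25), (7, 3), (10, 31), (12, 3), (15, 13), (16, 27), (17, 38)])
READ b @v13: history=[(1, 25), (7, 3), (10, 31), (12, 3), (15, 13), (16, 27), (17, 38)] -> pick v12 -> 3
v18: WRITE b=8  (b history now [(1, 25), (7, 3), (10, 31), (12, 3), (15, 13), (16, 27), (17, 38), (18, 8)])
v19: WRITE a=32  (a history now [(2, 40), (3, 34), (4, 5), (5, 24), (6, 38), (8, 19), (9, 43), (11, 1), (13, 38), (14, 24), (19, 32)])
v20: WRITE a=13  (a history now [(2, 40), (3, 34), (4, 5), (5, 24), (6, 38), (8, 19), (9, 43), (11, 1), (13, 38), (14, 24), (19, 32), (20, 13)])
READ a @v6: history=[(2, 40), (3, 34), (4, 5), (5, 24), (6, 38), (8, 19), (9, 43), (11, 1), (13, 38), (14, 24), (19, 32), (20, 13)] -> pick v6 -> 38
READ a @v4: history=[(2, 40), (3, 34), (4, 5), (5, 24), (6, 38), (8, 19), (9, 43), (11, 1), (13, 38), (14, 24), (19, 32), (20, 13)] -> pick v4 -> 5
v21: WRITE b=34  (b history now [(1, 25), (7, 3), (10, 31), (12, 3), (15, 13), (16, 27), (17, 38), (18, 8), (21, 34)])
READ b @v11: history=[(1, 25), (7, 3), (10, 31), (12, 3), (15, 13), (16, 27), (17, 38), (18, 8), (21, 34)] -> pick v10 -> 31
v22: WRITE a=19  (a history now [(2, 40), (3, 34), (4, 5), (5, 24), (6, 38), (8, 19), (9, 43), (11, 1), (13, 38), (14, 24), (19, 32), (20, 13), (22, 19)])
READ b @v7: history=[(1, 25), (7, 3), (10, 31), (12, 3), (15, 13), (16, 27), (17, 38), (18, 8), (21, 34)] -> pick v7 -> 3
v23: WRITE b=12  (b history now [(1, 25), (7, 3), (10, 31), (12, 3), (15, 13), (16, 27), (17, 38), (18, 8), (21, 34), (23, 12)])
v24: WRITE b=21  (b history now [(1, 25), (7, 3), (10, 31), (12, 3), (15, 13), (16, 27), (17, 38), (18, 8), (21, 34), (23, 12), (24, 21)])
v25: WRITE a=29  (a history now [(2, 40), (3, 34), (4, 5), (5, 24), (6, 38), (8, 19), (9, 43), (11, 1), (13, 38), (14, 24), (19, 32), (20, 13), (22, 19), (25, 29)])
v26: WRITE a=16  (a history now [(2, 40), (3, 34), (4, 5), (5, 24), (6, 38), (8, 19), (9, 43), (11, 1), (13, 38), (14, 24), (19, 32), (20, 13), (22, 19), (25, 29), (26, 16)])
Read results in order: ['NONE', '24', '40', '38', '38', '43', '3', '38', '5', '31', '3']
NONE count = 1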